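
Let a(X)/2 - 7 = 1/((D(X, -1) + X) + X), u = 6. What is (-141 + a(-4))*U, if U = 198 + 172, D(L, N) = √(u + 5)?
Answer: -2496390/53 - 740*√11/53 ≈ -47148.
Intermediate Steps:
D(L, N) = √11 (D(L, N) = √(6 + 5) = √11)
a(X) = 14 + 2/(√11 + 2*X) (a(X) = 14 + 2/((√11 + X) + X) = 14 + 2/((X + √11) + X) = 14 + 2/(√11 + 2*X))
U = 370
(-141 + a(-4))*U = (-141 + 2*(1 + 7*√11 + 14*(-4))/(√11 + 2*(-4)))*370 = (-141 + 2*(1 + 7*√11 - 56)/(√11 - 8))*370 = (-141 + 2*(-55 + 7*√11)/(-8 + √11))*370 = -52170 + 740*(-55 + 7*√11)/(-8 + √11)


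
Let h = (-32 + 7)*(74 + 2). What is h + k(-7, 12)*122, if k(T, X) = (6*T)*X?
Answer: -63388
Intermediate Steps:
k(T, X) = 6*T*X
h = -1900 (h = -25*76 = -1900)
h + k(-7, 12)*122 = -1900 + (6*(-7)*12)*122 = -1900 - 504*122 = -1900 - 61488 = -63388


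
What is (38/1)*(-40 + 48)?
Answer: 304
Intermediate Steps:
(38/1)*(-40 + 48) = (38*1)*8 = 38*8 = 304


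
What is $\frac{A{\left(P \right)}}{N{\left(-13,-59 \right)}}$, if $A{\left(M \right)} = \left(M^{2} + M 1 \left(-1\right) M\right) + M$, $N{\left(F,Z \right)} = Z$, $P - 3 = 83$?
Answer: $- \frac{86}{59} \approx -1.4576$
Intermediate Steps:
$P = 86$ ($P = 3 + 83 = 86$)
$A{\left(M \right)} = M$ ($A{\left(M \right)} = \left(M^{2} + M \left(-1\right) M\right) + M = \left(M^{2} + - M M\right) + M = \left(M^{2} - M^{2}\right) + M = 0 + M = M$)
$\frac{A{\left(P \right)}}{N{\left(-13,-59 \right)}} = \frac{86}{-59} = 86 \left(- \frac{1}{59}\right) = - \frac{86}{59}$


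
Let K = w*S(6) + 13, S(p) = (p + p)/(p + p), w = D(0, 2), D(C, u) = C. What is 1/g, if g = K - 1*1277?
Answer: -1/1264 ≈ -0.00079114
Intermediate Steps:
w = 0
S(p) = 1 (S(p) = (2*p)/((2*p)) = (2*p)*(1/(2*p)) = 1)
K = 13 (K = 0*1 + 13 = 0 + 13 = 13)
g = -1264 (g = 13 - 1*1277 = 13 - 1277 = -1264)
1/g = 1/(-1264) = -1/1264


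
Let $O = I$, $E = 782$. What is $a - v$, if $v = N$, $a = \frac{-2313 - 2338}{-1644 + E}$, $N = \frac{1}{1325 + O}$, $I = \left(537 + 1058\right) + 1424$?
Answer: $\frac{10101541}{1872264} \approx 5.3954$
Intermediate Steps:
$I = 3019$ ($I = 1595 + 1424 = 3019$)
$O = 3019$
$N = \frac{1}{4344}$ ($N = \frac{1}{1325 + 3019} = \frac{1}{4344} \approx 0.0002302$)
$a = \frac{4651}{862}$ ($a = \frac{-2313 - 2338}{-1644 + 782} = - \frac{4651}{-862} = \left(-4651\right) \left(- \frac{1}{862}\right) = \frac{4651}{862} \approx 5.3956$)
$v = \frac{1}{4344} \approx 0.0002302$
$a - v = \frac{4651}{862} - \frac{1}{4344} = \frac{10101541}{1872264}$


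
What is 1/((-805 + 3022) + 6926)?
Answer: 1/9143 ≈ 0.00010937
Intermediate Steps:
1/((-805 + 3022) + 6926) = 1/(2217 + 6926) = 1/9143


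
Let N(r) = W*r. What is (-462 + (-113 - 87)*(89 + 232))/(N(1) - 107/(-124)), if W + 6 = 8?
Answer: -8018088/355 ≈ -22586.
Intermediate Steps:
W = 2 (W = -6 + 8 = 2)
N(r) = 2*r
(-462 + (-113 - 87)*(89 + 232))/(N(1) - 107/(-124)) = (-462 + (-113 - 87)*(89 + 232))/(2*1 - 107/(-124)) = (-462 - 200*321)/(2 - 107*(-1/124)) = (-462 - 64200)/(2 + 107/124) = -64662/355/124 = -64662*124/355 = -8018088/355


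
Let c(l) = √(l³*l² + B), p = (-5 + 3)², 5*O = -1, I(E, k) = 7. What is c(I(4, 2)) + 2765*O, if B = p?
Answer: -553 + √16811 ≈ -423.34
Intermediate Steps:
O = -⅕ (O = (⅕)*(-1) = -⅕ ≈ -0.20000)
p = 4 (p = (-2)² = 4)
B = 4
c(l) = √(4 + l⁵) (c(l) = √(l³*l² + 4) = √(l⁵ + 4) = √(4 + l⁵))
c(I(4, 2)) + 2765*O = √(4 + 7⁵) + 2765*(-⅕) = √(4 + 16807) - 553 = √16811 - 553 = -553 + √16811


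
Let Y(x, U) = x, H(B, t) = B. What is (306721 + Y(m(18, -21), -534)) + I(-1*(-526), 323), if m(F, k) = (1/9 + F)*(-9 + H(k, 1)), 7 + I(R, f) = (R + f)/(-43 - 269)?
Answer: 95524399/312 ≈ 3.0617e+5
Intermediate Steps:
I(R, f) = -7 - R/312 - f/312 (I(R, f) = -7 + (R + f)/(-43 - 269) = -7 + (R + f)/(-312) = -7 + (R + f)*(-1/312) = -7 + (-R/312 - f/312) = -7 - R/312 - f/312)
m(F, k) = (-9 + k)*(⅑ + F) (m(F, k) = (1/9 + F)*(-9 + k) = (⅑ + F)*(-9 + k) = (-9 + k)*(⅑ + F))
(306721 + Y(m(18, -21), -534)) + I(-1*(-526), 323) = (306721 + (-1 - 9*18 + (⅑)*(-21) + 18*(-21))) + (-7 - (-1)*(-526)/312 - 1/312*323) = (306721 + (-1 - 162 - 7/3 - 378)) + (-7 - 1/312*526 - 323/312) = (306721 - 1630/3) + (-7 - 263/156 - 323/312) = 918533/3 - 1011/104 = 95524399/312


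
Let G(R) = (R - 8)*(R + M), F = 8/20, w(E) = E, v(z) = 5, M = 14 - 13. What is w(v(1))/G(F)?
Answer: -125/266 ≈ -0.46992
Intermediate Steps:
M = 1
F = 2/5 (F = 8*(1/20) = 2/5 ≈ 0.40000)
G(R) = (1 + R)*(-8 + R) (G(R) = (R - 8)*(R + 1) = (-8 + R)*(1 + R) = (1 + R)*(-8 + R))
w(v(1))/G(F) = 5/(-8 + (2/5)**2 - 7*2/5) = 5/(-8 + 4/25 - 14/5) = 5/(-266/25) = 5*(-25/266) = -125/266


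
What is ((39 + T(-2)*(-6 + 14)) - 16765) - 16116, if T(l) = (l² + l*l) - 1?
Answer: -32786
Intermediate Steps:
T(l) = -1 + 2*l² (T(l) = (l² + l²) - 1 = 2*l² - 1 = -1 + 2*l²)
((39 + T(-2)*(-6 + 14)) - 16765) - 16116 = ((39 + (-1 + 2*(-2)²)*(-6 + 14)) - 16765) - 16116 = ((39 + (-1 + 2*4)*8) - 16765) - 16116 = ((39 + (-1 + 8)*8) - 16765) - 16116 = ((39 + 7*8) - 16765) - 16116 = ((39 + 56) - 16765) - 16116 = (95 - 16765) - 16116 = -16670 - 16116 = -32786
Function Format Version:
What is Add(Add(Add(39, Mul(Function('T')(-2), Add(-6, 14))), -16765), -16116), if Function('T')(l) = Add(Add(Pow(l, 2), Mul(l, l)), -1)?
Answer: -32786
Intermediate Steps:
Function('T')(l) = Add(-1, Mul(2, Pow(l, 2))) (Function('T')(l) = Add(Add(Pow(l, 2), Pow(l, 2)), -1) = Add(Mul(2, Pow(l, 2)), -1) = Add(-1, Mul(2, Pow(l, 2))))
Add(Add(Add(39, Mul(Function('T')(-2), Add(-6, 14))), -16765), -16116) = Add(Add(Add(39, Mul(Add(-1, Mul(2, Pow(-2, 2))), Add(-6, 14))), -16765), -16116) = Add(Add(Add(39, Mul(Add(-1, Mul(2, 4)), 8)), -16765), -16116) = Add(Add(Add(39, Mul(Add(-1, 8), 8)), -16765), -16116) = Add(Add(Add(39, Mul(7, 8)), -16765), -16116) = Add(Add(Add(39, 56), -16765), -16116) = Add(Add(95, -16765), -16116) = Add(-16670, -16116) = -32786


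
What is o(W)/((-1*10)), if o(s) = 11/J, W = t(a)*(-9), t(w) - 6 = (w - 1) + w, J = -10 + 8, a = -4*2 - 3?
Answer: 11/20 ≈ 0.55000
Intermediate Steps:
a = -11 (a = -8 - 3 = -11)
J = -2
t(w) = 5 + 2*w (t(w) = 6 + ((w - 1) + w) = 6 + ((-1 + w) + w) = 6 + (-1 + 2*w) = 5 + 2*w)
W = 153 (W = (5 + 2*(-11))*(-9) = (5 - 22)*(-9) = -17*(-9) = 153)
o(s) = -11/2 (o(s) = 11/(-2) = 11*(-½) = -11/2)
o(W)/((-1*10)) = -11/(2*((-1*10))) = -11/2/(-10) = -11/2*(-⅒) = 11/20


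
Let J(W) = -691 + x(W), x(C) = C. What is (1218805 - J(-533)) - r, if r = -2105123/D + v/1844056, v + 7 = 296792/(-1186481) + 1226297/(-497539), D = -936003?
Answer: 2150704669426568595834132385/1762834026182507059404 ≈ 1.2200e+6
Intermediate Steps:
v = -337346333974/34724739427 (v = -7 + (296792/(-1186481) + 1226297/(-497539)) = -7 + (296792*(-1/1186481) + 1226297*(-1/497539)) = -7 + (-296792/1186481 - 1226297/497539) = -7 - 94273157985/34724739427 = -337346333974/34724739427 ≈ -9.7149)
J(W) = -691 + W
r = 3964702849309343470331/1762834026182507059404 (r = -2105123/(-936003) - 337346333974/34724739427/1844056 = -2105123*(-1/936003) - 337346333974/34724739427*1/1844056 = 2105123/936003 - 168673166987/32017182044397956 = 3964702849309343470331/1762834026182507059404 ≈ 2.2491)
(1218805 - J(-533)) - r = (1218805 - (-691 - 533)) - 1*3964702849309343470331/1762834026182507059404 = (1218805 - 1*(-1224)) - 3964702849309343470331/1762834026182507059404 = (1218805 + 1224) - 3964702849309343470331/1762834026182507059404 = 1220029 - 3964702849309343470331/1762834026182507059404 = 2150704669426568595834132385/1762834026182507059404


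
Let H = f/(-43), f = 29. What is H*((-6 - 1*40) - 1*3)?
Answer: 1421/43 ≈ 33.047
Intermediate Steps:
H = -29/43 (H = 29/(-43) = 29*(-1/43) = -29/43 ≈ -0.67442)
H*((-6 - 1*40) - 1*3) = -29*((-6 - 1*40) - 1*3)/43 = -29*((-6 - 40) - 3)/43 = -29*(-46 - 3)/43 = -29/43*(-49) = 1421/43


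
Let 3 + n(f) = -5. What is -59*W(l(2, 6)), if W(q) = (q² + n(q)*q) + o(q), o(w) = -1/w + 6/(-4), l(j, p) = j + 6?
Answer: 767/8 ≈ 95.875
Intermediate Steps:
n(f) = -8 (n(f) = -3 - 5 = -8)
l(j, p) = 6 + j
o(w) = -3/2 - 1/w (o(w) = -1/w + 6*(-¼) = -1/w - 3/2 = -3/2 - 1/w)
W(q) = -3/2 + q² - 1/q - 8*q (W(q) = (q² - 8*q) + (-3/2 - 1/q) = -3/2 + q² - 1/q - 8*q)
-59*W(l(2, 6)) = -59*(-3/2 + (6 + 2)² - 1/(6 + 2) - 8*(6 + 2)) = -59*(-3/2 + 8² - 1/8 - 8*8) = -59*(-3/2 + 64 - 1*⅛ - 64) = -59*(-3/2 + 64 - ⅛ - 64) = -59*(-13/8) = 767/8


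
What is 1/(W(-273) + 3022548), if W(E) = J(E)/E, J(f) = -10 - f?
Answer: 273/825155341 ≈ 3.3085e-7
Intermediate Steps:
W(E) = (-10 - E)/E
1/(W(-273) + 3022548) = 1/((-10 - 1*(-273))/(-273) + 3022548) = 1/(-(-10 + 273)/273 + 3022548) = 1/(-1/273*263 + 3022548) = 1/(-263/273 + 3022548) = 1/(825155341/273) = 273/825155341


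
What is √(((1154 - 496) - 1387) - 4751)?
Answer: 2*I*√1370 ≈ 74.027*I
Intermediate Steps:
√(((1154 - 496) - 1387) - 4751) = √((658 - 1387) - 4751) = √(-729 - 4751) = √(-5480) = 2*I*√1370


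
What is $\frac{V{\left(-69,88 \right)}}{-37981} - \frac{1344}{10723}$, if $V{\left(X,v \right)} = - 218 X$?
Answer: $- \frac{212341830}{407270263} \approx -0.52138$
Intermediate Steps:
$\frac{V{\left(-69,88 \right)}}{-37981} - \frac{1344}{10723} = \frac{\left(-218\right) \left(-69\right)}{-37981} - \frac{1344}{10723} = 15042 \left(- \frac{1}{37981}\right) - \frac{1344}{10723} = - \frac{15042}{37981} - \frac{1344}{10723} = - \frac{212341830}{407270263}$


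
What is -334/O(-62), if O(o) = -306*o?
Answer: -167/9486 ≈ -0.017605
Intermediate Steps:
-334/O(-62) = -334/((-306*(-62))) = -334/18972 = -334*1/18972 = -167/9486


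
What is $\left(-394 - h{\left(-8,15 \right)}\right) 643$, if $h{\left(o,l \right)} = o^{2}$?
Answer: $-294494$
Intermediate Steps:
$\left(-394 - h{\left(-8,15 \right)}\right) 643 = \left(-394 - \left(-8\right)^{2}\right) 643 = \left(-394 - 64\right) 643 = \left(-458\right) 643 = -294494$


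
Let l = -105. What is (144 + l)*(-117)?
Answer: -4563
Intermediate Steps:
(144 + l)*(-117) = (144 - 105)*(-117) = 39*(-117) = -4563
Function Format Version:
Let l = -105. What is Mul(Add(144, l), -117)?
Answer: -4563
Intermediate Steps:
Mul(Add(144, l), -117) = Mul(Add(144, -105), -117) = Mul(39, -117) = -4563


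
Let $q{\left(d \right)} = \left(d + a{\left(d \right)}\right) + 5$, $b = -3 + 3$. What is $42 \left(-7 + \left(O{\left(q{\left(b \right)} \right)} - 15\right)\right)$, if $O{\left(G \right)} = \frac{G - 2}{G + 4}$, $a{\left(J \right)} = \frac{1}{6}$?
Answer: $- \frac{50022}{55} \approx -909.49$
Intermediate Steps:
$a{\left(J \right)} = \frac{1}{6}$
$b = 0$
$q{\left(d \right)} = \frac{31}{6} + d$ ($q{\left(d \right)} = \left(d + \frac{1}{6}\right) + 5 = \left(\frac{1}{6} + d\right) + 5 = \frac{31}{6} + d$)
$O{\left(G \right)} = \frac{-2 + G}{4 + G}$
$42 \left(-7 + \left(O{\left(q{\left(b \right)} \right)} - 15\right)\right) = 42 \left(-7 - \left(15 - \frac{-2 + \left(\frac{31}{6} + 0\right)}{4 + \left(\frac{31}{6} + 0\right)}\right)\right) = 42 \left(-7 - \left(15 - \frac{-2 + \frac{31}{6}}{4 + \frac{31}{6}}\right)\right) = 42 \left(-7 - \left(15 - \frac{1}{\frac{55}{6}} \cdot \frac{19}{6}\right)\right) = 42 \left(-7 + \left(\frac{6}{55} \cdot \frac{19}{6} - 15\right)\right) = 42 \left(-7 + \left(\frac{19}{55} - 15\right)\right) = 42 \left(-7 - \frac{806}{55}\right) = 42 \left(- \frac{1191}{55}\right) = - \frac{50022}{55}$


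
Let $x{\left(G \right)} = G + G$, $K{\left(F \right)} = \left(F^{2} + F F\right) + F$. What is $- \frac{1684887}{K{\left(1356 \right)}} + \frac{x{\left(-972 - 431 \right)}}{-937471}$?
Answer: $- \frac{523069969803}{1149598187996} \approx -0.455$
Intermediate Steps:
$K{\left(F \right)} = F + 2 F^{2}$ ($K{\left(F \right)} = \left(F^{2} + F^{2}\right) + F = 2 F^{2} + F = F + 2 F^{2}$)
$x{\left(G \right)} = 2 G$
$- \frac{1684887}{K{\left(1356 \right)}} + \frac{x{\left(-972 - 431 \right)}}{-937471} = - \frac{1684887}{1356 \left(1 + 2 \cdot 1356\right)} + \frac{2 \left(-972 - 431\right)}{-937471} = - \frac{1684887}{1356 \left(1 + 2712\right)} + 2 \left(-1403\right) \left(- \frac{1}{937471}\right) = - \frac{1684887}{1356 \cdot 2713} - - \frac{2806}{937471} = - \frac{1684887}{3678828} + \frac{2806}{937471} = \left(-1684887\right) \frac{1}{3678828} + \frac{2806}{937471} = - \frac{561629}{1226276} + \frac{2806}{937471} = - \frac{523069969803}{1149598187996}$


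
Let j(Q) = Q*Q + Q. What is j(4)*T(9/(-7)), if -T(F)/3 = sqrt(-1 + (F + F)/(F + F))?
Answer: 0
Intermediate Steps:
j(Q) = Q + Q**2 (j(Q) = Q**2 + Q = Q + Q**2)
T(F) = 0 (T(F) = -3*sqrt(-1 + (F + F)/(F + F)) = -3*sqrt(-1 + (2*F)/((2*F))) = -3*sqrt(-1 + (2*F)*(1/(2*F))) = -3*sqrt(-1 + 1) = -3*sqrt(0) = -3*0 = 0)
j(4)*T(9/(-7)) = (4*(1 + 4))*0 = (4*5)*0 = 20*0 = 0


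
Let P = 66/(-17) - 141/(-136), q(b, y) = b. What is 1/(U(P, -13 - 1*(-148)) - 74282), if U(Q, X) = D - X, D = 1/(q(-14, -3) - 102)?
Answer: -116/8632373 ≈ -1.3438e-5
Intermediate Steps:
P = -387/136 (P = 66*(-1/17) - 141*(-1/136) = -66/17 + 141/136 = -387/136 ≈ -2.8456)
D = -1/116 (D = 1/(-14 - 102) = 1/(-116) = -1/116 ≈ -0.0086207)
U(Q, X) = -1/116 - X
1/(U(P, -13 - 1*(-148)) - 74282) = 1/((-1/116 - (-13 - 1*(-148))) - 74282) = 1/((-1/116 - (-13 + 148)) - 74282) = 1/((-1/116 - 1*135) - 74282) = 1/((-1/116 - 135) - 74282) = 1/(-15661/116 - 74282) = 1/(-8632373/116) = -116/8632373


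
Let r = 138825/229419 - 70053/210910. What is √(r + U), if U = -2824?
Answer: I*√81618911877060517405530/5376306810 ≈ 53.139*I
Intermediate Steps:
r = 1467565727/5376306810 (r = 138825*(1/229419) - 70053*1/210910 = 15425/25491 - 70053/210910 = 1467565727/5376306810 ≈ 0.27297)
√(r + U) = √(1467565727/5376306810 - 2824) = √(-15181222865713/5376306810) = I*√81618911877060517405530/5376306810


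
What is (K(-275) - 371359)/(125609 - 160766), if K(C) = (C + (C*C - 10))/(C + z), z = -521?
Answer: 73919276/6996243 ≈ 10.566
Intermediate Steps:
K(C) = (-10 + C + C²)/(-521 + C) (K(C) = (C + (C*C - 10))/(C - 521) = (C + (C² - 10))/(-521 + C) = (C + (-10 + C²))/(-521 + C) = (-10 + C + C²)/(-521 + C))
(K(-275) - 371359)/(125609 - 160766) = ((-10 - 275 + (-275)²)/(-521 - 275) - 371359)/(125609 - 160766) = ((-10 - 275 + 75625)/(-796) - 371359)/(-35157) = (-1/796*75340 - 371359)*(-1/35157) = (-18835/199 - 371359)*(-1/35157) = -73919276/199*(-1/35157) = 73919276/6996243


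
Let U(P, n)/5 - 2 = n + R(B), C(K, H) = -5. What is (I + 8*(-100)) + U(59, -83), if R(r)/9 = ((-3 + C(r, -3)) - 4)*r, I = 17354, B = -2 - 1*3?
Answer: 18849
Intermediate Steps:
B = -5 (B = -2 - 3 = -5)
R(r) = -108*r (R(r) = 9*(((-3 - 5) - 4)*r) = 9*((-8 - 4)*r) = 9*(-12*r) = -108*r)
U(P, n) = 2710 + 5*n (U(P, n) = 10 + 5*(n - 108*(-5)) = 10 + 5*(n + 540) = 10 + 5*(540 + n) = 10 + (2700 + 5*n) = 2710 + 5*n)
(I + 8*(-100)) + U(59, -83) = (17354 + 8*(-100)) + (2710 + 5*(-83)) = (17354 - 800) + (2710 - 415) = 16554 + 2295 = 18849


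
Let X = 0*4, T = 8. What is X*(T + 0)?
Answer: 0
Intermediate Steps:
X = 0
X*(T + 0) = 0*(8 + 0) = 0*8 = 0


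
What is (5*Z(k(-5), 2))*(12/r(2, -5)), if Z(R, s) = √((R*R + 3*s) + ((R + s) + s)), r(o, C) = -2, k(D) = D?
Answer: -30*√30 ≈ -164.32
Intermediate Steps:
Z(R, s) = √(R + R² + 5*s) (Z(R, s) = √((R² + 3*s) + (R + 2*s)) = √(R + R² + 5*s))
(5*Z(k(-5), 2))*(12/r(2, -5)) = (5*√(-5 + (-5)² + 5*2))*(12/(-2)) = (5*√(-5 + 25 + 10))*(12*(-½)) = (5*√30)*(-6) = -30*√30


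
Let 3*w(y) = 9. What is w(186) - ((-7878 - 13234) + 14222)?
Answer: 6893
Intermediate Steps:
w(y) = 3 (w(y) = (1/3)*9 = 3)
w(186) - ((-7878 - 13234) + 14222) = 3 - ((-7878 - 13234) + 14222) = 3 - (-21112 + 14222) = 3 - 1*(-6890) = 3 + 6890 = 6893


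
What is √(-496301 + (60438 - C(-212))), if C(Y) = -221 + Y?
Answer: I*√435430 ≈ 659.87*I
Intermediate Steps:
√(-496301 + (60438 - C(-212))) = √(-496301 + (60438 - (-221 - 212))) = √(-496301 + (60438 - 1*(-433))) = √(-496301 + (60438 + 433)) = √(-496301 + 60871) = √(-435430) = I*√435430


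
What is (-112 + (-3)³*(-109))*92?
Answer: 260452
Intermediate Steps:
(-112 + (-3)³*(-109))*92 = (-112 - 27*(-109))*92 = (-112 + 2943)*92 = 2831*92 = 260452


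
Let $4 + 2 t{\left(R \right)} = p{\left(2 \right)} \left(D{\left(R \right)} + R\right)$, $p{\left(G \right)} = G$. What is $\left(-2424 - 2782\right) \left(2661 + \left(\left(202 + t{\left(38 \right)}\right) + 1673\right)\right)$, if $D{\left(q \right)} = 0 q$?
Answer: $-23801832$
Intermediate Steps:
$D{\left(q \right)} = 0$
$t{\left(R \right)} = -2 + R$ ($t{\left(R \right)} = -2 + \frac{2 \left(0 + R\right)}{2} = -2 + \frac{2 R}{2} = -2 + R$)
$\left(-2424 - 2782\right) \left(2661 + \left(\left(202 + t{\left(38 \right)}\right) + 1673\right)\right) = \left(-2424 - 2782\right) \left(2661 + \left(\left(202 + \left(-2 + 38\right)\right) + 1673\right)\right) = - 5206 \left(2661 + \left(\left(202 + 36\right) + 1673\right)\right) = - 5206 \left(2661 + \left(238 + 1673\right)\right) = - 5206 \left(2661 + 1911\right) = \left(-5206\right) 4572 = -23801832$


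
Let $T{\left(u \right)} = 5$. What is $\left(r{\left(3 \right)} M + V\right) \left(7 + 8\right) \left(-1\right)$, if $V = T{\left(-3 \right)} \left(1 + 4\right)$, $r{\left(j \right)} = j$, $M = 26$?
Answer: $-1545$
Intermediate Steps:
$V = 25$ ($V = 5 \left(1 + 4\right) = 5 \cdot 5 = 25$)
$\left(r{\left(3 \right)} M + V\right) \left(7 + 8\right) \left(-1\right) = \left(3 \cdot 26 + 25\right) \left(7 + 8\right) \left(-1\right) = \left(78 + 25\right) 15 \left(-1\right) = 103 \left(-15\right) = -1545$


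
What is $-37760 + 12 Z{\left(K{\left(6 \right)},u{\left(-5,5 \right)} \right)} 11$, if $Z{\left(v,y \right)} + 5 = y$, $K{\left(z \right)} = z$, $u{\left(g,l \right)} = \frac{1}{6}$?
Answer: $-38398$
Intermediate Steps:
$u{\left(g,l \right)} = \frac{1}{6}$
$Z{\left(v,y \right)} = -5 + y$
$-37760 + 12 Z{\left(K{\left(6 \right)},u{\left(-5,5 \right)} \right)} 11 = -37760 + 12 \left(-5 + \frac{1}{6}\right) 11 = -37760 + 12 \left(- \frac{29}{6}\right) 11 = -37760 - 638 = -38398$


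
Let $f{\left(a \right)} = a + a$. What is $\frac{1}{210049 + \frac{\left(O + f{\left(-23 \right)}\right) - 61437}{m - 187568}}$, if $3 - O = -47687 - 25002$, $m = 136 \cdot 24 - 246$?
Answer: $\frac{184550}{38764531741} \approx 4.7608 \cdot 10^{-6}$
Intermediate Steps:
$m = 3018$ ($m = 3264 - 246 = 3018$)
$O = 72692$ ($O = 3 - \left(-47687 - 25002\right) = 3 - -72689 = 3 + 72689 = 72692$)
$f{\left(a \right)} = 2 a$
$\frac{1}{210049 + \frac{\left(O + f{\left(-23 \right)}\right) - 61437}{m - 187568}} = \frac{1}{210049 + \frac{\left(72692 + 2 \left(-23\right)\right) - 61437}{3018 - 187568}} = \frac{1}{210049 + \frac{\left(72692 - 46\right) - 61437}{-184550}} = \frac{1}{210049 + \left(72646 - 61437\right) \left(- \frac{1}{184550}\right)} = \frac{1}{210049 + 11209 \left(- \frac{1}{184550}\right)} = \frac{1}{210049 - \frac{11209}{184550}} = \frac{1}{\frac{38764531741}{184550}} = \frac{184550}{38764531741}$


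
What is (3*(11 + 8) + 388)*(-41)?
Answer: -18245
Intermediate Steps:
(3*(11 + 8) + 388)*(-41) = (3*19 + 388)*(-41) = (57 + 388)*(-41) = 445*(-41) = -18245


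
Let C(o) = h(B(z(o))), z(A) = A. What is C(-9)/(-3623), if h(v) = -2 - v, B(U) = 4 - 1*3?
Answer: 3/3623 ≈ 0.00082804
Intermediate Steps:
B(U) = 1 (B(U) = 4 - 3 = 1)
C(o) = -3 (C(o) = -2 - 1*1 = -2 - 1 = -3)
C(-9)/(-3623) = -3/(-3623) = -3*(-1/3623) = 3/3623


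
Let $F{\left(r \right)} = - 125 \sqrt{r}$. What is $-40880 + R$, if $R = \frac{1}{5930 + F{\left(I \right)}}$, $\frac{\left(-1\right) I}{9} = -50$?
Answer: $- \frac{115010360607}{2813365} + \frac{75 \sqrt{2}}{1125346} \approx -40880.0$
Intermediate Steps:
$I = 450$ ($I = \left(-9\right) \left(-50\right) = 450$)
$R = \frac{1}{5930 - 1875 \sqrt{2}}$ ($R = \frac{1}{5930 - 125 \sqrt{450}} = \frac{1}{5930 - 125 \cdot 15 \sqrt{2}} = \frac{1}{5930 - 1875 \sqrt{2}} \approx 0.00030503$)
$-40880 + R = -40880 + \left(\frac{593}{2813365} + \frac{75 \sqrt{2}}{1125346}\right) = - \frac{115010360607}{2813365} + \frac{75 \sqrt{2}}{1125346}$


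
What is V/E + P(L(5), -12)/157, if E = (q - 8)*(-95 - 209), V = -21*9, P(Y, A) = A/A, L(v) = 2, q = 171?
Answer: 79225/7779664 ≈ 0.010184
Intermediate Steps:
P(Y, A) = 1
V = -189
E = -49552 (E = (171 - 8)*(-95 - 209) = 163*(-304) = -49552)
V/E + P(L(5), -12)/157 = -189/(-49552) + 1/157 = -189*(-1/49552) + 1*(1/157) = 189/49552 + 1/157 = 79225/7779664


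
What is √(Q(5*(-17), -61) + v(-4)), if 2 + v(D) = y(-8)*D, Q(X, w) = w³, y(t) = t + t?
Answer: 7*I*√4631 ≈ 476.36*I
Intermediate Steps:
y(t) = 2*t
v(D) = -2 - 16*D (v(D) = -2 + (2*(-8))*D = -2 - 16*D)
√(Q(5*(-17), -61) + v(-4)) = √((-61)³ + (-2 - 16*(-4))) = √(-226981 + (-2 + 64)) = √(-226981 + 62) = √(-226919) = 7*I*√4631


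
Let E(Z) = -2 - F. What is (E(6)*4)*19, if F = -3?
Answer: 76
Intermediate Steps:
E(Z) = 1 (E(Z) = -2 - 1*(-3) = -2 + 3 = 1)
(E(6)*4)*19 = (1*4)*19 = 4*19 = 76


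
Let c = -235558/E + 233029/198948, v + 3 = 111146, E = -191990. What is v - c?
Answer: 2122564686240833/19098013260 ≈ 1.1114e+5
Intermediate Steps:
v = 111143 (v = -3 + 111146 = 111143)
c = 45801515347/19098013260 (c = -235558/(-191990) + 233029/198948 = -235558*(-1/191990) + 233029*(1/198948) = 117779/95995 + 233029/198948 = 45801515347/19098013260 ≈ 2.3982)
v - c = 111143 - 1*45801515347/19098013260 = 111143 - 45801515347/19098013260 = 2122564686240833/19098013260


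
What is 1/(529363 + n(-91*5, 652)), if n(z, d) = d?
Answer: 1/530015 ≈ 1.8867e-6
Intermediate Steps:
1/(529363 + n(-91*5, 652)) = 1/(529363 + 652) = 1/530015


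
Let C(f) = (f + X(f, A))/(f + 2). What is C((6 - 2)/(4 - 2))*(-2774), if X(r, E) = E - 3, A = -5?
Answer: 4161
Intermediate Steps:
X(r, E) = -3 + E
C(f) = (-8 + f)/(2 + f) (C(f) = (f + (-3 - 5))/(f + 2) = (f - 8)/(2 + f) = (-8 + f)/(2 + f))
C((6 - 2)/(4 - 2))*(-2774) = ((-8 + (6 - 2)/(4 - 2))/(2 + (6 - 2)/(4 - 2)))*(-2774) = ((-8 + 4/2)/(2 + 4/2))*(-2774) = ((-8 + 4*(½))/(2 + 4*(½)))*(-2774) = ((-8 + 2)/(2 + 2))*(-2774) = (-6/4)*(-2774) = ((¼)*(-6))*(-2774) = -3/2*(-2774) = 4161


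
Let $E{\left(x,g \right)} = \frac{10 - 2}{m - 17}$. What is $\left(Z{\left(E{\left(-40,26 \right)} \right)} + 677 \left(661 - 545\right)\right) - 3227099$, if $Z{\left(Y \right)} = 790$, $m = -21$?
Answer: $-3147777$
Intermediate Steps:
$E{\left(x,g \right)} = - \frac{4}{19}$ ($E{\left(x,g \right)} = \frac{10 - 2}{-21 - 17} = \frac{8}{-38} = 8 \left(- \frac{1}{38}\right) = - \frac{4}{19}$)
$\left(Z{\left(E{\left(-40,26 \right)} \right)} + 677 \left(661 - 545\right)\right) - 3227099 = \left(790 + 677 \left(661 - 545\right)\right) - 3227099 = \left(790 + 677 \cdot 116\right) - 3227099 = \left(790 + 78532\right) - 3227099 = 79322 - 3227099 = -3147777$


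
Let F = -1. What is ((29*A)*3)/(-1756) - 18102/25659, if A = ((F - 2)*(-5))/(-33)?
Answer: -112832189/165209748 ≈ -0.68296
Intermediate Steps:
A = -5/11 (A = ((-1 - 2)*(-5))/(-33) = -3*(-5)*(-1/33) = 15*(-1/33) = -5/11 ≈ -0.45455)
((29*A)*3)/(-1756) - 18102/25659 = ((29*(-5/11))*3)/(-1756) - 18102/25659 = -145/11*3*(-1/1756) - 18102*1/25659 = -435/11*(-1/1756) - 6034/8553 = 435/19316 - 6034/8553 = -112832189/165209748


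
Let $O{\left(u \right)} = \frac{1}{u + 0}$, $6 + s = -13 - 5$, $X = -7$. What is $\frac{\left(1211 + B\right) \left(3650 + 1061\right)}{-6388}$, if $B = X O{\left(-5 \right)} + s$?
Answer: $- \frac{13996381}{15970} \approx -876.42$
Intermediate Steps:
$s = -24$ ($s = -6 - 18 = -24$)
$O{\left(u \right)} = \frac{1}{u}$
$B = - \frac{113}{5}$ ($B = - \frac{7}{-5} - 24 = \left(-7\right) \left(- \frac{1}{5}\right) - 24 = \frac{7}{5} - 24 = - \frac{113}{5} \approx -22.6$)
$\frac{\left(1211 + B\right) \left(3650 + 1061\right)}{-6388} = \frac{\left(1211 - \frac{113}{5}\right) \left(3650 + 1061\right)}{-6388} = \frac{5942}{5} \cdot 4711 \left(- \frac{1}{6388}\right) = \frac{27992762}{5} \left(- \frac{1}{6388}\right) = - \frac{13996381}{15970}$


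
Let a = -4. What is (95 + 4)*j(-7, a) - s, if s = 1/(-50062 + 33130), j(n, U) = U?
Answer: -6705071/16932 ≈ -396.00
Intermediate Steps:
s = -1/16932 (s = 1/(-16932) = -1/16932 ≈ -5.9060e-5)
(95 + 4)*j(-7, a) - s = (95 + 4)*(-4) - 1*(-1/16932) = 99*(-4) + 1/16932 = -396 + 1/16932 = -6705071/16932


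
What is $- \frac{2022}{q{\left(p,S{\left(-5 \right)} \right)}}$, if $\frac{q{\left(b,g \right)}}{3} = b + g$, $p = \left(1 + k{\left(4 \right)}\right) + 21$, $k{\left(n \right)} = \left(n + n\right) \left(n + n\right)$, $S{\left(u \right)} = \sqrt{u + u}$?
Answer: $- \frac{28982}{3703} + \frac{337 i \sqrt{10}}{3703} \approx -7.8266 + 0.28779 i$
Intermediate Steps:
$S{\left(u \right)} = \sqrt{2} \sqrt{u}$ ($S{\left(u \right)} = \sqrt{2 u} = \sqrt{2} \sqrt{u}$)
$k{\left(n \right)} = 4 n^{2}$ ($k{\left(n \right)} = 2 n 2 n = 4 n^{2}$)
$p = 86$ ($p = \left(1 + 4 \cdot 4^{2}\right) + 21 = \left(1 + 4 \cdot 16\right) + 21 = \left(1 + 64\right) + 21 = 65 + 21 = 86$)
$q{\left(b,g \right)} = 3 b + 3 g$ ($q{\left(b,g \right)} = 3 \left(b + g\right) = 3 b + 3 g$)
$- \frac{2022}{q{\left(p,S{\left(-5 \right)} \right)}} = - \frac{2022}{3 \cdot 86 + 3 \sqrt{2} \sqrt{-5}} = - \frac{2022}{258 + 3 \sqrt{2} i \sqrt{5}} = - \frac{2022}{258 + 3 i \sqrt{10}}$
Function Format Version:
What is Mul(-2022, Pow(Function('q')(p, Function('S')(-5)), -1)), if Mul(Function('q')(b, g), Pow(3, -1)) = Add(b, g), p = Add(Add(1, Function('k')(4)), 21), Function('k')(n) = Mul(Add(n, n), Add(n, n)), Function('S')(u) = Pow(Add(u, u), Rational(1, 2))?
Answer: Add(Rational(-28982, 3703), Mul(Rational(337, 3703), I, Pow(10, Rational(1, 2)))) ≈ Add(-7.8266, Mul(0.28779, I))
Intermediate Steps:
Function('S')(u) = Mul(Pow(2, Rational(1, 2)), Pow(u, Rational(1, 2))) (Function('S')(u) = Pow(Mul(2, u), Rational(1, 2)) = Mul(Pow(2, Rational(1, 2)), Pow(u, Rational(1, 2))))
Function('k')(n) = Mul(4, Pow(n, 2)) (Function('k')(n) = Mul(Mul(2, n), Mul(2, n)) = Mul(4, Pow(n, 2)))
p = 86 (p = Add(Add(1, Mul(4, Pow(4, 2))), 21) = Add(Add(1, Mul(4, 16)), 21) = Add(Add(1, 64), 21) = Add(65, 21) = 86)
Function('q')(b, g) = Add(Mul(3, b), Mul(3, g)) (Function('q')(b, g) = Mul(3, Add(b, g)) = Add(Mul(3, b), Mul(3, g)))
Mul(-2022, Pow(Function('q')(p, Function('S')(-5)), -1)) = Mul(-2022, Pow(Add(Mul(3, 86), Mul(3, Mul(Pow(2, Rational(1, 2)), Pow(-5, Rational(1, 2))))), -1)) = Mul(-2022, Pow(Add(258, Mul(3, Mul(Pow(2, Rational(1, 2)), Mul(I, Pow(5, Rational(1, 2)))))), -1)) = Mul(-2022, Pow(Add(258, Mul(3, Mul(I, Pow(10, Rational(1, 2))))), -1)) = Mul(-2022, Pow(Add(258, Mul(3, I, Pow(10, Rational(1, 2)))), -1))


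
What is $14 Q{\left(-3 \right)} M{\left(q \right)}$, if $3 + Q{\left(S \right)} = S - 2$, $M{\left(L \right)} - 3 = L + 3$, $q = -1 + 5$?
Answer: $-1120$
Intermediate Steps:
$q = 4$
$M{\left(L \right)} = 6 + L$ ($M{\left(L \right)} = 3 + \left(L + 3\right) = 3 + \left(3 + L\right) = 6 + L$)
$Q{\left(S \right)} = -5 + S$ ($Q{\left(S \right)} = -3 + \left(S - 2\right) = -3 + \left(-2 + S\right) = -5 + S$)
$14 Q{\left(-3 \right)} M{\left(q \right)} = 14 \left(-5 - 3\right) \left(6 + 4\right) = 14 \left(-8\right) 10 = \left(-112\right) 10 = -1120$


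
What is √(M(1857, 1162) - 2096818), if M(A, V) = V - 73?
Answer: I*√2095729 ≈ 1447.7*I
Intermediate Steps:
M(A, V) = -73 + V
√(M(1857, 1162) - 2096818) = √((-73 + 1162) - 2096818) = √(1089 - 2096818) = √(-2095729) = I*√2095729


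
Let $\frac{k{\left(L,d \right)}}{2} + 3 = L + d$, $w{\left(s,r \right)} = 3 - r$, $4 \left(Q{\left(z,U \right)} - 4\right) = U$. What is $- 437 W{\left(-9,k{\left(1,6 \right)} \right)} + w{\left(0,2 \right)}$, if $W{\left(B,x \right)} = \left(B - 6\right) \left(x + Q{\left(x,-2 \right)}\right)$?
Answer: $\frac{150767}{2} \approx 75384.0$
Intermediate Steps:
$Q{\left(z,U \right)} = 4 + \frac{U}{4}$
$k{\left(L,d \right)} = -6 + 2 L + 2 d$ ($k{\left(L,d \right)} = -6 + 2 \left(L + d\right) = -6 + \left(2 L + 2 d\right) = -6 + 2 L + 2 d$)
$W{\left(B,x \right)} = \left(-6 + B\right) \left(\frac{7}{2} + x\right)$ ($W{\left(B,x \right)} = \left(B - 6\right) \left(x + \left(4 + \frac{1}{4} \left(-2\right)\right)\right) = \left(B - 6\right) \left(x + \left(4 - \frac{1}{2}\right)\right) = \left(-6 + B\right) \left(x + \frac{7}{2}\right) = \left(-6 + B\right) \left(\frac{7}{2} + x\right)$)
$- 437 W{\left(-9,k{\left(1,6 \right)} \right)} + w{\left(0,2 \right)} = - 437 \left(-21 - 6 \left(-6 + 2 \cdot 1 + 2 \cdot 6\right) + \frac{7}{2} \left(-9\right) - 9 \left(-6 + 2 \cdot 1 + 2 \cdot 6\right)\right) + \left(3 - 2\right) = - 437 \left(-21 - 6 \left(-6 + 2 + 12\right) - \frac{63}{2} - 9 \left(-6 + 2 + 12\right)\right) + \left(3 - 2\right) = - 437 \left(-21 - 48 - \frac{63}{2} - 72\right) + 1 = \left(-437\right) \left(- \frac{345}{2}\right) + 1 = \frac{150765}{2} + 1 = \frac{150767}{2}$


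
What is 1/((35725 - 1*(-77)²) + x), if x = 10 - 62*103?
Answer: 1/23420 ≈ 4.2699e-5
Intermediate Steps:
x = -6376 (x = 10 - 6386 = -6376)
1/((35725 - 1*(-77)²) + x) = 1/((35725 - 1*(-77)²) - 6376) = 1/((35725 - 1*5929) - 6376) = 1/((35725 - 5929) - 6376) = 1/(29796 - 6376) = 1/23420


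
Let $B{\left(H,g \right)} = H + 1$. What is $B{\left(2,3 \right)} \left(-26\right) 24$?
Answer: $-1872$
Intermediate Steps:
$B{\left(H,g \right)} = 1 + H$
$B{\left(2,3 \right)} \left(-26\right) 24 = \left(1 + 2\right) \left(-26\right) 24 = 3 \left(-26\right) 24 = \left(-78\right) 24 = -1872$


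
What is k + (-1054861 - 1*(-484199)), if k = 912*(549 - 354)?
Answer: -392822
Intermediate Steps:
k = 177840 (k = 912*195 = 177840)
k + (-1054861 - 1*(-484199)) = 177840 + (-1054861 - 1*(-484199)) = 177840 + (-1054861 + 484199) = 177840 - 570662 = -392822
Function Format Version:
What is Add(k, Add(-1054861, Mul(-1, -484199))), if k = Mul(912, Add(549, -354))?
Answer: -392822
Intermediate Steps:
k = 177840 (k = Mul(912, 195) = 177840)
Add(k, Add(-1054861, Mul(-1, -484199))) = Add(177840, Add(-1054861, Mul(-1, -484199))) = Add(177840, Add(-1054861, 484199)) = Add(177840, -570662) = -392822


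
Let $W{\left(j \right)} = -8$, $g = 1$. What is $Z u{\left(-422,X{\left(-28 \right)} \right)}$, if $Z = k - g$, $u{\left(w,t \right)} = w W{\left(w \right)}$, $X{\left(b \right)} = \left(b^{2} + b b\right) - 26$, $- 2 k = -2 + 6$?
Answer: $-10128$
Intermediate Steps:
$k = -2$ ($k = - \frac{-2 + 6}{2} = \left(- \frac{1}{2}\right) 4 = -2$)
$X{\left(b \right)} = -26 + 2 b^{2}$ ($X{\left(b \right)} = \left(b^{2} + b^{2}\right) - 26 = 2 b^{2} - 26 = -26 + 2 b^{2}$)
$u{\left(w,t \right)} = - 8 w$ ($u{\left(w,t \right)} = w \left(-8\right) = - 8 w$)
$Z = -3$ ($Z = -2 - 1 = -3$)
$Z u{\left(-422,X{\left(-28 \right)} \right)} = - 3 \left(\left(-8\right) \left(-422\right)\right) = \left(-3\right) 3376 = -10128$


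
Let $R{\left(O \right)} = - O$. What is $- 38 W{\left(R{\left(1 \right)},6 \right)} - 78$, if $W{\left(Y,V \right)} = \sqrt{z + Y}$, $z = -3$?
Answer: $-78 - 76 i \approx -78.0 - 76.0 i$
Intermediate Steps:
$W{\left(Y,V \right)} = \sqrt{-3 + Y}$
$- 38 W{\left(R{\left(1 \right)},6 \right)} - 78 = - 38 \sqrt{-3 - 1} - 78 = - 38 \sqrt{-4} - 78 = - 38 \cdot 2 i - 78 = - 76 i - 78 = -78 - 76 i$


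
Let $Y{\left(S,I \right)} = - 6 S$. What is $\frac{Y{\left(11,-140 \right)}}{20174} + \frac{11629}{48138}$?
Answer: $\frac{10519379}{44142546} \approx 0.2383$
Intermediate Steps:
$\frac{Y{\left(11,-140 \right)}}{20174} + \frac{11629}{48138} = \frac{\left(-6\right) 11}{20174} + \frac{11629}{48138} = \left(-66\right) \frac{1}{20174} + 11629 \cdot \frac{1}{48138} = - \frac{3}{917} + \frac{11629}{48138} = \frac{10519379}{44142546}$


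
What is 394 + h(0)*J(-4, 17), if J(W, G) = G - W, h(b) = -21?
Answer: -47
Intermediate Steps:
394 + h(0)*J(-4, 17) = 394 - 21*(17 - 1*(-4)) = 394 - 21*(17 + 4) = 394 - 21*21 = 394 - 441 = -47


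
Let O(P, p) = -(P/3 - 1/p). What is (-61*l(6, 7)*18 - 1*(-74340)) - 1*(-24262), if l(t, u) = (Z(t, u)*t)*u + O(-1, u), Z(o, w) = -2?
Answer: 1332178/7 ≈ 1.9031e+5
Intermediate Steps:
O(P, p) = 1/p - P/3 (O(P, p) = -(P*(⅓) - 1/p) = -(P/3 - 1/p) = -(-1/p + P/3) = 1/p - P/3)
l(t, u) = ⅓ + 1/u - 2*t*u (l(t, u) = (-2*t)*u + (1/u - ⅓*(-1)) = -2*t*u + (1/u + ⅓) = -2*t*u + (⅓ + 1/u) = ⅓ + 1/u - 2*t*u)
(-61*l(6, 7)*18 - 1*(-74340)) - 1*(-24262) = (-61*(⅓ + 1/7 - 2*6*7)*18 - 1*(-74340)) - 1*(-24262) = (-61*(⅓ + ⅐ - 84)*18 + 74340) + 24262 = (-61*(-1754/21)*18 + 74340) + 24262 = ((106994/21)*18 + 74340) + 24262 = (641964/7 + 74340) + 24262 = 1162344/7 + 24262 = 1332178/7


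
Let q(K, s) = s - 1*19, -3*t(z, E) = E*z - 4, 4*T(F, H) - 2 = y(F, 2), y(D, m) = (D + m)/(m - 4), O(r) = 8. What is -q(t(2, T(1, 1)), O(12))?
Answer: 11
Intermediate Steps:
y(D, m) = (D + m)/(-4 + m)
T(F, H) = ¼ - F/8 (T(F, H) = ½ + ((F + 2)/(-4 + 2))/4 = ½ + ((2 + F)/(-2))/4 = ½ + (-(2 + F)/2)/4 = ½ + (-1 - F/2)/4 = ½ + (-¼ - F/8) = ¼ - F/8)
t(z, E) = 4/3 - E*z/3 (t(z, E) = -(E*z - 4)/3 = -(-4 + E*z)/3 = 4/3 - E*z/3)
q(K, s) = -19 + s (q(K, s) = s - 19 = -19 + s)
-q(t(2, T(1, 1)), O(12)) = -(-19 + 8) = -1*(-11) = 11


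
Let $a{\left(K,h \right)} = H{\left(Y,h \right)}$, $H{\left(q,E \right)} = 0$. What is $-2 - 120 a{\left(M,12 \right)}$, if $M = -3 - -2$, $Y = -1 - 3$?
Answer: $-2$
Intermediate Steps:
$Y = -4$
$M = -1$ ($M = -3 + 2 = -1$)
$a{\left(K,h \right)} = 0$
$-2 - 120 a{\left(M,12 \right)} = -2 - 0 = -2 + 0 = -2$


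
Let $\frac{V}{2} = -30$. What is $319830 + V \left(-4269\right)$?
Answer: $575970$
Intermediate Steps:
$V = -60$ ($V = 2 \left(-30\right) = -60$)
$319830 + V \left(-4269\right) = 319830 - -256140 = 319830 + 256140 = 575970$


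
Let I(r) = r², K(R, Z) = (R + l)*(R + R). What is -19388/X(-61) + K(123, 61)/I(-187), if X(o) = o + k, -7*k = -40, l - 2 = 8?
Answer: 4758514670/13533003 ≈ 351.62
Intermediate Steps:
l = 10 (l = 2 + 8 = 10)
k = 40/7 (k = -⅐*(-40) = 40/7 ≈ 5.7143)
K(R, Z) = 2*R*(10 + R) (K(R, Z) = (R + 10)*(R + R) = (10 + R)*(2*R) = 2*R*(10 + R))
X(o) = 40/7 + o (X(o) = o + 40/7 = 40/7 + o)
-19388/X(-61) + K(123, 61)/I(-187) = -19388/(40/7 - 61) + (2*123*(10 + 123))/((-187)²) = -19388/(-387/7) + (2*123*133)/34969 = -19388*(-7/387) + 32718*(1/34969) = 135716/387 + 32718/34969 = 4758514670/13533003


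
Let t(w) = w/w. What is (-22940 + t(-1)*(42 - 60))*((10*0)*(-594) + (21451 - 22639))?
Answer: 27274104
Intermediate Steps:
t(w) = 1
(-22940 + t(-1)*(42 - 60))*((10*0)*(-594) + (21451 - 22639)) = (-22940 + 1*(42 - 60))*((10*0)*(-594) + (21451 - 22639)) = (-22940 + 1*(-18))*(0*(-594) - 1188) = (-22940 - 18)*(0 - 1188) = -22958*(-1188) = 27274104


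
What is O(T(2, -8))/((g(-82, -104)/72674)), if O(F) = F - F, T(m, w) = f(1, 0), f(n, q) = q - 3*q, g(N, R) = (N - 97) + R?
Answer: 0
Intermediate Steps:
g(N, R) = -97 + N + R (g(N, R) = (-97 + N) + R = -97 + N + R)
f(n, q) = -2*q
T(m, w) = 0 (T(m, w) = -2*0 = 0)
O(F) = 0
O(T(2, -8))/((g(-82, -104)/72674)) = 0/(((-97 - 82 - 104)/72674)) = 0/((-283*1/72674)) = 0/(-283/72674) = 0*(-72674/283) = 0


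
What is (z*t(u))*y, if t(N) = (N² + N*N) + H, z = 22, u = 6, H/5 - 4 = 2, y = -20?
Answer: -44880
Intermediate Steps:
H = 30 (H = 20 + 5*2 = 20 + 10 = 30)
t(N) = 30 + 2*N² (t(N) = (N² + N*N) + 30 = (N² + N²) + 30 = 2*N² + 30 = 30 + 2*N²)
(z*t(u))*y = (22*(30 + 2*6²))*(-20) = (22*(30 + 2*36))*(-20) = (22*(30 + 72))*(-20) = (22*102)*(-20) = 2244*(-20) = -44880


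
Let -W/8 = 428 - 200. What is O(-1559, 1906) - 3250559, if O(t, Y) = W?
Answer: -3252383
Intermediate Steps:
W = -1824 (W = -8*(428 - 200) = -8*228 = -1824)
O(t, Y) = -1824
O(-1559, 1906) - 3250559 = -1824 - 3250559 = -3252383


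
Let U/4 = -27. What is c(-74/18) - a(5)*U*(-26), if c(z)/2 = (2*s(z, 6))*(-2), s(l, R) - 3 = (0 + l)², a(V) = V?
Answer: -1150136/81 ≈ -14199.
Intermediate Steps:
U = -108 (U = 4*(-27) = -108)
s(l, R) = 3 + l² (s(l, R) = 3 + (0 + l)² = 3 + l²)
c(z) = -24 - 8*z² (c(z) = 2*((2*(3 + z²))*(-2)) = 2*((6 + 2*z²)*(-2)) = 2*(-12 - 4*z²) = -24 - 8*z²)
c(-74/18) - a(5)*U*(-26) = (-24 - 8*(-74/18)²) - 5*(-108)*(-26) = (-24 - 8*(-74*1/18)²) - (-540)*(-26) = (-24 - 8*(-37/9)²) - 1*14040 = (-24 - 8*1369/81) - 14040 = (-24 - 10952/81) - 14040 = -12896/81 - 14040 = -1150136/81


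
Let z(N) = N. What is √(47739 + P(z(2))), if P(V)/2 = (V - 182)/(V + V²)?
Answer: √47679 ≈ 218.36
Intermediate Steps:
P(V) = 2*(-182 + V)/(V + V²) (P(V) = 2*((V - 182)/(V + V²)) = 2*((-182 + V)/(V + V²)) = 2*(-182 + V)/(V + V²))
√(47739 + P(z(2))) = √(47739 + 2*(-182 + 2)/(2*(1 + 2))) = √(47739 + 2*(½)*(-180)/3) = √(47739 + 2*(½)*(⅓)*(-180)) = √(47739 - 60) = √47679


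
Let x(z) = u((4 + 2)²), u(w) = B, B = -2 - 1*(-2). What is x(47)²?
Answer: 0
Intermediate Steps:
B = 0 (B = -2 + 2 = 0)
u(w) = 0
x(z) = 0
x(47)² = 0² = 0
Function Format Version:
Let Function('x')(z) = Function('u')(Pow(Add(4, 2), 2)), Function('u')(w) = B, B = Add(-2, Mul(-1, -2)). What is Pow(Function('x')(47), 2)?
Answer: 0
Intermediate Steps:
B = 0 (B = Add(-2, 2) = 0)
Function('u')(w) = 0
Function('x')(z) = 0
Pow(Function('x')(47), 2) = Pow(0, 2) = 0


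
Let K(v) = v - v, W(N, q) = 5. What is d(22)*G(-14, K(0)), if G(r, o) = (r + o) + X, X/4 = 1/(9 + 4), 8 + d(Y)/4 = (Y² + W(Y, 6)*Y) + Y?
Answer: -432896/13 ≈ -33300.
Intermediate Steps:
K(v) = 0
d(Y) = -32 + 4*Y² + 24*Y (d(Y) = -32 + 4*((Y² + 5*Y) + Y) = -32 + 4*(Y² + 6*Y) = -32 + (4*Y² + 24*Y) = -32 + 4*Y² + 24*Y)
X = 4/13 (X = 4/(9 + 4) = 4/13 ≈ 0.30769)
G(r, o) = 4/13 + o + r (G(r, o) = (r + o) + 4/13 = (o + r) + 4/13 = 4/13 + o + r)
d(22)*G(-14, K(0)) = (-32 + 4*22² + 24*22)*(4/13 + 0 - 14) = (-32 + 4*484 + 528)*(-178/13) = (-32 + 1936 + 528)*(-178/13) = 2432*(-178/13) = -432896/13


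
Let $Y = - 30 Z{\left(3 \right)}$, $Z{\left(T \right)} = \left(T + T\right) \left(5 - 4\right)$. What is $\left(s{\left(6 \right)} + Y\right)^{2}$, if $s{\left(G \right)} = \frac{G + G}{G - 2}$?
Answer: $31329$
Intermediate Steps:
$Z{\left(T \right)} = 2 T$ ($Z{\left(T \right)} = 2 T 1 = 2 T$)
$s{\left(G \right)} = \frac{2 G}{-2 + G}$
$Y = -180$ ($Y = - 30 \cdot 2 \cdot 3 = \left(-30\right) 6 = -180$)
$\left(s{\left(6 \right)} + Y\right)^{2} = \left(2 \cdot 6 \frac{1}{-2 + 6} - 180\right)^{2} = \left(2 \cdot 6 \cdot \frac{1}{4} - 180\right)^{2} = \left(3 - 180\right)^{2} = \left(-177\right)^{2} = 31329$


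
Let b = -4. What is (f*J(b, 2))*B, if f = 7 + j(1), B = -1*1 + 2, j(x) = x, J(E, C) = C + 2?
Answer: 32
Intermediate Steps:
J(E, C) = 2 + C
B = 1 (B = -1 + 2 = 1)
f = 8 (f = 7 + 1 = 8)
(f*J(b, 2))*B = (8*(2 + 2))*1 = (8*4)*1 = 32*1 = 32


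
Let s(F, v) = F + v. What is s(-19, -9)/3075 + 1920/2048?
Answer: 45677/49200 ≈ 0.92839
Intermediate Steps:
s(-19, -9)/3075 + 1920/2048 = (-19 - 9)/3075 + 1920/2048 = -28*1/3075 + 1920*(1/2048) = -28/3075 + 15/16 = 45677/49200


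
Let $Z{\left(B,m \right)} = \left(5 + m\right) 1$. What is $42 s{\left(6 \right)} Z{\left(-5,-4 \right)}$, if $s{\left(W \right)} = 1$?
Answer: $42$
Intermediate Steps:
$Z{\left(B,m \right)} = 5 + m$
$42 s{\left(6 \right)} Z{\left(-5,-4 \right)} = 42 \cdot 1 \left(5 - 4\right) = 42 \cdot 1 = 42$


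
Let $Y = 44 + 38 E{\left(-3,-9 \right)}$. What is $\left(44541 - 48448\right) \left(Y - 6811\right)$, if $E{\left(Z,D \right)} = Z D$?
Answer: $22430087$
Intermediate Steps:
$E{\left(Z,D \right)} = D Z$
$Y = 1070$ ($Y = 44 + 38 \left(\left(-9\right) \left(-3\right)\right) = 44 + 38 \cdot 27 = 44 + 1026 = 1070$)
$\left(44541 - 48448\right) \left(Y - 6811\right) = \left(44541 - 48448\right) \left(1070 - 6811\right) = \left(-3907\right) \left(-5741\right) = 22430087$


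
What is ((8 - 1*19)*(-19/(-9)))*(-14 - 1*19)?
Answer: 2299/3 ≈ 766.33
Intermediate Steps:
((8 - 1*19)*(-19/(-9)))*(-14 - 1*19) = ((8 - 19)*(-19*(-⅑)))*(-14 - 19) = -11*19/9*(-33) = -209/9*(-33) = 2299/3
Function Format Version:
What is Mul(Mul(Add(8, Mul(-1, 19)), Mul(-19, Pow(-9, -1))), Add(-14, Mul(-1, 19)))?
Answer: Rational(2299, 3) ≈ 766.33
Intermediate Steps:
Mul(Mul(Add(8, Mul(-1, 19)), Mul(-19, Pow(-9, -1))), Add(-14, Mul(-1, 19))) = Mul(Mul(Add(8, -19), Mul(-19, Rational(-1, 9))), Add(-14, -19)) = Mul(Mul(-11, Rational(19, 9)), -33) = Mul(Rational(-209, 9), -33) = Rational(2299, 3)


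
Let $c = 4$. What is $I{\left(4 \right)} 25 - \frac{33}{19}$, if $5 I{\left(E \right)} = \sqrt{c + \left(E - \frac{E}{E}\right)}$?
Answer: $- \frac{33}{19} + 5 \sqrt{7} \approx 11.492$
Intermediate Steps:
$I{\left(E \right)} = \frac{\sqrt{3 + E}}{5}$ ($I{\left(E \right)} = \frac{\sqrt{4 + \left(E - \frac{E}{E}\right)}}{5} = \frac{\sqrt{4 + \left(E - 1\right)}}{5} = \frac{\sqrt{4 + \left(-1 + E\right)}}{5} = \frac{\sqrt{3 + E}}{5}$)
$I{\left(4 \right)} 25 - \frac{33}{19} = \frac{\sqrt{3 + 4}}{5} \cdot 25 - \frac{33}{19} = \frac{\sqrt{7}}{5} \cdot 25 - \frac{33}{19} = 5 \sqrt{7} - \frac{33}{19} = - \frac{33}{19} + 5 \sqrt{7}$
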